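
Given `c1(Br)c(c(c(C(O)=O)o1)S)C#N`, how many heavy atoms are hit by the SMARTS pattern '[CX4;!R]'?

0

The query [CX4;!R] means: aliphatic carbon with four total connections, not in a ring.
Check the 12 heavy atoms by environment: 1× o (aromatic, X2, in 5-ring) → no; 4× c (aromatic, X3, in 5-ring) → no; 1× S (X2, acyclic) → no; 1× C (X3, acyclic) → no; 1× O (X1, acyclic) → no; 1× O (X2, acyclic) → no; 1× C (X2, acyclic) → no; 1× N (X1, acyclic) → no; 1× Br (X1, acyclic) → no.
No environment satisfies the query, so 0 matching atoms.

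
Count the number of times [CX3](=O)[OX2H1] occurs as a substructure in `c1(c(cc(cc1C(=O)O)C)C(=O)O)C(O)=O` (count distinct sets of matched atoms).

3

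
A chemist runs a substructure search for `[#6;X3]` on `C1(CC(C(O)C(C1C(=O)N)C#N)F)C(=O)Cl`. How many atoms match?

2

The query [#6;X3] means: any carbon (aromatic or not) with three total connections.
Check the 16 heavy atoms by environment: 6× C (X4) → no; 1× O (X2) → no; 2× C (X3) → match; 2× O (X1) → no; 1× N (X3) → no; 1× F (X1) → no; 1× Cl (X1) → no; 1× C (X2) → no; 1× N (X1) → no.
That gives 2 matching atoms.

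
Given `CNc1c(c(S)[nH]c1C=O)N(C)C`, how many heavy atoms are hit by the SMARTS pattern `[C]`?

The query [C] means: uppercase C matches aliphatic (non-aromatic) carbon only.
Check the 13 heavy atoms by environment: 1× n (aromatic) → no; 4× c (aromatic) → no; 4× C → match; 1× O → no; 2× N → no; 1× S → no.
That gives 4 matching atoms.

4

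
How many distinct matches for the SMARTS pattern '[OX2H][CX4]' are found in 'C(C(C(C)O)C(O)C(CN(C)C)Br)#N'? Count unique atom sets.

2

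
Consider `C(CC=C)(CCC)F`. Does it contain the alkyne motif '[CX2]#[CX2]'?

No

The pattern [CX2]#[CX2] describes a carbon-carbon triple bond — an alkyne.
The closest candidate here is a vinyl group (-CH=CH2), but the C=C is a double bond; both carbons are CX3, not CX2. No other fragment satisfies the full query, so there is no match.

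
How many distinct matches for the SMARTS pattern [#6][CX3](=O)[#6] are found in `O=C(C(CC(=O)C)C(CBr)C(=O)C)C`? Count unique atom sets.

3

[#6][CX3](=O)[#6] is the SMARTS for a ketone: a carbonyl carbon (no H) flanked by two carbons.
The molecule carries 3 separate instances of an acetyl/ketone group (-C(=O)CH3) meeting every constraint; each maps to a distinct set of atoms, giving 3 matches.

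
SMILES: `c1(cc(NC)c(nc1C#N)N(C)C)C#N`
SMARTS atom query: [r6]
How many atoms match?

6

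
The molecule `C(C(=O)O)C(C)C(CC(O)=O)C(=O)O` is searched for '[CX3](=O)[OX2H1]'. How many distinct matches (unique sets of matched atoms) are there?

3

[CX3](=O)[OX2H1] is the SMARTS for a carboxylic acid: an sp2 carbon double-bonded to O and single-bonded to an -OH oxygen.
The molecule carries 3 separate instances of a carboxylic acid group (-C(=O)OH) meeting every constraint; each maps to a distinct set of atoms, giving 3 matches.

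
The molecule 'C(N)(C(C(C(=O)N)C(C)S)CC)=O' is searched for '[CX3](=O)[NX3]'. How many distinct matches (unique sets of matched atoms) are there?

2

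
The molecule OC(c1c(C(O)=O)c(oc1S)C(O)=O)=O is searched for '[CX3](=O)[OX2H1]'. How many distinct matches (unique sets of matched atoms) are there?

[CX3](=O)[OX2H1] is the SMARTS for a carboxylic acid: an sp2 carbon double-bonded to O and single-bonded to an -OH oxygen.
The molecule carries 3 separate instances of a carboxylic acid group (-C(=O)OH) meeting every constraint; each maps to a distinct set of atoms, giving 3 matches.

3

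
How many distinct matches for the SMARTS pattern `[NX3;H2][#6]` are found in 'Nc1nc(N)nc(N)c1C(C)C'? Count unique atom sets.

[NX3;H2][#6] is the SMARTS for a primary amine: a trivalent nitrogen with two H attached to carbon.
The molecule carries 3 separate instances of a primary amino group (-NH2) meeting every constraint; each maps to a distinct set of atoms, giving 3 matches.

3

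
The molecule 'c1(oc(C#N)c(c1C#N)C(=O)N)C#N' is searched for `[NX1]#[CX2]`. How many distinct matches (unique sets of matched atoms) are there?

3

[NX1]#[CX2] is the SMARTS for a nitrile: a nitrogen triple-bonded to a two-connected carbon.
The molecule carries 3 separate instances of a nitrile (-C#N) meeting every constraint; each maps to a distinct set of atoms, giving 3 matches.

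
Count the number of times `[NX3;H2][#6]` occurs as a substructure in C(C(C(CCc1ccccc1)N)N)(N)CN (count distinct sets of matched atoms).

4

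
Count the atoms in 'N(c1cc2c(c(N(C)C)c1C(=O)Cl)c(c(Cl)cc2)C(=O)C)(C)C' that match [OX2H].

0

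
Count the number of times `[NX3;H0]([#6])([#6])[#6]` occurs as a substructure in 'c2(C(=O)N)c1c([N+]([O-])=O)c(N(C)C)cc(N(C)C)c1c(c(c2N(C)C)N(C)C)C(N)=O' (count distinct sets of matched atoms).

[NX3;H0]([#6])([#6])[#6] is the SMARTS for a tertiary amine: a trivalent nitrogen with no H, bonded to three carbons.
The molecule carries 4 separate instances of a dimethylamino group (-N(CH3)2) meeting every constraint; each maps to a distinct set of atoms, giving 4 matches.

4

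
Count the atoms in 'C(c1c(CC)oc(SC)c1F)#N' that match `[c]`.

4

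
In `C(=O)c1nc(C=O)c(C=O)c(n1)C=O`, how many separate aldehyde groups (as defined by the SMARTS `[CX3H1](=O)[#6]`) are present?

[CX3H1](=O)[#6] is the SMARTS for an aldehyde: an sp2 carbon with one H, double-bonded to O and single-bonded to carbon.
The molecule carries 4 separate instances of an aldehyde (-CHO) meeting every constraint; each maps to a distinct set of atoms, giving 4 matches.

4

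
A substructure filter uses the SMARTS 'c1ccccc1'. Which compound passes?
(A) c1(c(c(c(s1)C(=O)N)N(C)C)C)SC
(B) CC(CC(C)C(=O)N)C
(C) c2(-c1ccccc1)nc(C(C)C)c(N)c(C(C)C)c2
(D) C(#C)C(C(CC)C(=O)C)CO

C

c1ccccc1 describes six aromatic carbons in a ring (a benzene ring).
(A) has a methyl group (-CH3) but no six-membered all-carbon aromatic ring is present.
(B) has a methyl group (-CH3) but no six-membered all-carbon aromatic ring is present.
(C) contains a phenyl ring, which satisfies every atom and bond constraint.
(D) has a methyl group (-CH3) but no six-membered all-carbon aromatic ring is present.
So the answer is (C).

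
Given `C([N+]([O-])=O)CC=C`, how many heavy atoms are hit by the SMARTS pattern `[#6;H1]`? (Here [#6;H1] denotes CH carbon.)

1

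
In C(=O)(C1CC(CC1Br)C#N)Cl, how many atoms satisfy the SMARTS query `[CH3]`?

0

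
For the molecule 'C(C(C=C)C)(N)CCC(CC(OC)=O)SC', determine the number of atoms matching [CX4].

9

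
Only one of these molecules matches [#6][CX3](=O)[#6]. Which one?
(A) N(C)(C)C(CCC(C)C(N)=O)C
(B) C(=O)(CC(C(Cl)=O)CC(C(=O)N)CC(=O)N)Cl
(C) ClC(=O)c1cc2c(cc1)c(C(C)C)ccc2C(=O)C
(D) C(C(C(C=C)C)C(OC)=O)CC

C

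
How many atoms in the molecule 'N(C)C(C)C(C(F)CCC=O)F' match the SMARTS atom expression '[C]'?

8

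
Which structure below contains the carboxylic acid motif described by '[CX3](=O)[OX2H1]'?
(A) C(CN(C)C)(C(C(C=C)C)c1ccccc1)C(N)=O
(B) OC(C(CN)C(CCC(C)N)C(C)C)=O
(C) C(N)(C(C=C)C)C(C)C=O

[CX3](=O)[OX2H1] describes an sp2 carbon double-bonded to O and single-bonded to an -OH oxygen (a carboxylic acid).
(A) has a primary amide (-C(=O)NH2) but the carbonyl is bonded to N, not to an -OH oxygen.
(B) contains a carboxylic acid group (-C(=O)OH), which satisfies every atom and bond constraint.
(C) has an aldehyde (-CHO) but there is no singly-bonded oxygen on the carbonyl carbon.
So the answer is (B).

B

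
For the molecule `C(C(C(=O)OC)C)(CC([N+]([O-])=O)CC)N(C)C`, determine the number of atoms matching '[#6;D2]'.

The query [#6;D2] means: any carbon bonded to exactly two heavy atoms.
Check the 17 heavy atoms by environment: 5× C (D1) → no; 4× C (D3) → no; 2× C (D2) → match; 1× N (charge +1, D3) → no; 1× O (charge -1, D1) → no; 2× O (D1) → no; 1× N (D3) → no; 1× O (D2) → no.
That gives 2 matching atoms.

2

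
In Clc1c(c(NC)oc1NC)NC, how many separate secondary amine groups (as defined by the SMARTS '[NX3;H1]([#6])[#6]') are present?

3

[NX3;H1]([#6])[#6] is the SMARTS for a secondary amine: a trivalent nitrogen with one H, bonded to two carbons.
The molecule carries 3 separate instances of an N-methylamino group (-NHCH3) meeting every constraint; each maps to a distinct set of atoms, giving 3 matches.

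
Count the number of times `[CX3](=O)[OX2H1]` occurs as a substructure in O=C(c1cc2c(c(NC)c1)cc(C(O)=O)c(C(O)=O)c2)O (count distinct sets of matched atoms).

[CX3](=O)[OX2H1] is the SMARTS for a carboxylic acid: an sp2 carbon double-bonded to O and single-bonded to an -OH oxygen.
The molecule carries 3 separate instances of a carboxylic acid group (-C(=O)OH) meeting every constraint; each maps to a distinct set of atoms, giving 3 matches.

3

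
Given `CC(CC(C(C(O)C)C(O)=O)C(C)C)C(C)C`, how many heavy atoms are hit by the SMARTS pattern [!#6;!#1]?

The query [!#6;!#1] means: not carbon and not hydrogen — any heteroatom.
Check the 17 heavy atoms by environment: 14× C → no; 3× O → match.
That gives 3 matching atoms.

3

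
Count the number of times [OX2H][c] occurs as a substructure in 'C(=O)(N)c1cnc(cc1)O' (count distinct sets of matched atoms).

[OX2H][c] is the SMARTS for a phenol: a hydroxyl oxygen attached to an aromatic carbon.
Exactly one fragment in the molecule meets all constraints, giving 1 match.

1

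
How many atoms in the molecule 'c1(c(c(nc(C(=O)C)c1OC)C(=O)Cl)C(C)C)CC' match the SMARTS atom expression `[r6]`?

6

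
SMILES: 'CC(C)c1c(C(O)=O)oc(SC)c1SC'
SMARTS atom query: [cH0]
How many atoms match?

4

The query [cH0] means: aromatic carbon with no attached hydrogen (substituted or ring-fusion).
Check the 15 heavy atoms by environment: 1× o (aromatic, H0) → no; 4× c (aromatic, H0) → match; 1× C (H0) → no; 1× O (H0) → no; 1× O (H1) → no; 2× S (H0) → no; 4× C (H3) → no; 1× C (H1) → no.
That gives 4 matching atoms.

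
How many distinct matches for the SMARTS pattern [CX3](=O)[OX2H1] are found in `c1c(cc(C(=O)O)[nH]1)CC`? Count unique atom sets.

[CX3](=O)[OX2H1] is the SMARTS for a carboxylic acid: an sp2 carbon double-bonded to O and single-bonded to an -OH oxygen.
Exactly one fragment in the molecule meets all constraints, giving 1 match.

1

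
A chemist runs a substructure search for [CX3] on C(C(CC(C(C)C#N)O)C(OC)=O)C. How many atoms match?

1

The query [CX3] means: C with X3: aliphatic carbon with exactly 3 total connections.
Check the 14 heavy atoms by environment: 8× C (X4) → no; 2× O (X2) → no; 1× C (X3) → match; 1× O (X1) → no; 1× C (X2) → no; 1× N (X1) → no.
That gives 1 matching atom.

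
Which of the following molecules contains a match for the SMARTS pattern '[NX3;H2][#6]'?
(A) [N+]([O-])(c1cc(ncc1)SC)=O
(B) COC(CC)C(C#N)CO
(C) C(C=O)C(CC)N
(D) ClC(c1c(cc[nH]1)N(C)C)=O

C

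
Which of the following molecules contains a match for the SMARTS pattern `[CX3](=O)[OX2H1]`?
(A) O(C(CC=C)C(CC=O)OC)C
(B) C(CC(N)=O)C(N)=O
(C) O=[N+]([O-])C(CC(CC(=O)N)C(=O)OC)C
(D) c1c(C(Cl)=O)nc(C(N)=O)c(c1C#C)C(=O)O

[CX3](=O)[OX2H1] describes an sp2 carbon double-bonded to O and single-bonded to an -OH oxygen (a carboxylic acid).
(A) has an aldehyde (-CHO) but there is no singly-bonded oxygen on the carbonyl carbon.
(B) has a primary amide (-C(=O)NH2) but the carbonyl is bonded to N, not to an -OH oxygen.
(C) has a methyl-ester group (-C(=O)OCH3) but the singly-bonded O has no H (OX2H0, not OX2H1).
(D) contains a carboxylic acid group (-C(=O)OH), which satisfies every atom and bond constraint.
So the answer is (D).

D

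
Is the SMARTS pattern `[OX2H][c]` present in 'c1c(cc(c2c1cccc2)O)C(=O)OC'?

Yes

The pattern [OX2H][c] describes a hydroxyl oxygen attached to an aromatic carbon — a phenol.
The molecule carries a hydroxyl group (-OH), whose atoms satisfy every constraint of the query, so the pattern matches.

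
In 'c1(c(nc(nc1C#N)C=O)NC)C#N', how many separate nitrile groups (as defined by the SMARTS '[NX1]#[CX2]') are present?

[NX1]#[CX2] is the SMARTS for a nitrile: a nitrogen triple-bonded to a two-connected carbon.
The molecule carries 2 separate instances of a nitrile (-C#N) meeting every constraint; each maps to a distinct set of atoms, giving 2 matches.

2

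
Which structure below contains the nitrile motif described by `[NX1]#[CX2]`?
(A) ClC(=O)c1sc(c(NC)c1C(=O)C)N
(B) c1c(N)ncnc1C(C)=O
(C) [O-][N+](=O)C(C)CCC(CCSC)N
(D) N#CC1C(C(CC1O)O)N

D

[NX1]#[CX2] describes a nitrogen triple-bonded to a two-connected carbon (a nitrile).
(A) has a primary amino group (-NH2) but the nitrogen is NX3 (three connections), not NX1 triple-bonded.
(B) has a primary amino group (-NH2) but the nitrogen is NX3 (three connections), not NX1 triple-bonded.
(C) has a nitro group (-[N+](=O)[O-]) but there is no C#N triple bond.
(D) contains a nitrile (-C#N), which satisfies every atom and bond constraint.
So the answer is (D).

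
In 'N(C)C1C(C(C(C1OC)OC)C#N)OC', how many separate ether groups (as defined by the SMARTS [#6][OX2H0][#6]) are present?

[#6][OX2H0][#6] is the SMARTS for an ether: an aliphatic oxygen bridging two carbons with no H on the oxygen.
The molecule carries 3 separate instances of a methoxy ether (-OCH3) meeting every constraint; each maps to a distinct set of atoms, giving 3 matches.

3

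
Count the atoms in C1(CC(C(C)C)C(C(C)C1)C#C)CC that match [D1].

5

The query [D1] means: atom with exactly one heavy-atom neighbour (degree 1).
Check the 14 heavy atoms by environment: 5× C (D3) → no; 4× C (D2) → no; 5× C (D1) → match.
That gives 5 matching atoms.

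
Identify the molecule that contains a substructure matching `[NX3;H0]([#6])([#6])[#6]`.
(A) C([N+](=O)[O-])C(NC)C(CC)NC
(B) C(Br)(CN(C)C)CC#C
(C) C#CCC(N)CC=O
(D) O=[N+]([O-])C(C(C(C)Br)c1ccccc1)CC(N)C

B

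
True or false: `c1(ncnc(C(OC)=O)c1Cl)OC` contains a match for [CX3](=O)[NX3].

False

The pattern [CX3](=O)[NX3] describes a carbonyl carbon bonded to a trivalent nitrogen — an amide.
The closest candidate here is a methyl-ester group (-C(=O)OCH3), but the carbonyl is bonded to O, not to an NX3 nitrogen. No other fragment satisfies the full query, so there is no match.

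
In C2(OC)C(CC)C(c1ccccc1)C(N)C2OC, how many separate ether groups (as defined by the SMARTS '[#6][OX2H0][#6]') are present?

2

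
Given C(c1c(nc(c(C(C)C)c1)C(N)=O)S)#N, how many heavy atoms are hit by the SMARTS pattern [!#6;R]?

1

The query [!#6;R] means: non-carbon atom that is part of a ring.
Check the 15 heavy atoms by environment: 1× n (aromatic, in 6-ring) → match; 5× c (aromatic, in 6-ring) → no; 1× S (acyclic) → no; 5× C (acyclic) → no; 2× N (acyclic) → no; 1× O (acyclic) → no.
That gives 1 matching atom.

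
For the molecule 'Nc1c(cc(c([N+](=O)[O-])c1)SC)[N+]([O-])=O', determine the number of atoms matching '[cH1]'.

2

The query [cH1] means: aromatic carbon bearing exactly one hydrogen.
Check the 15 heavy atoms by environment: 4× c (aromatic, H0) → no; 2× c (aromatic, H1) → match; 2× N (charge +1, H0) → no; 2× O (charge -1, H0) → no; 2× O (H0) → no; 1× N (H2) → no; 1× S (H0) → no; 1× C (H3) → no.
That gives 2 matching atoms.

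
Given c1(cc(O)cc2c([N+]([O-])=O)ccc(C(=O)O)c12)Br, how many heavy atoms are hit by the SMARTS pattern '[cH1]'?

4

The query [cH1] means: aromatic carbon bearing exactly one hydrogen.
Check the 18 heavy atoms by environment: 6× c (aromatic, H0) → no; 4× c (aromatic, H1) → match; 2× O (H1) → no; 1× C (H0) → no; 2× O (H0) → no; 1× N (charge +1, H0) → no; 1× O (charge -1, H0) → no; 1× Br (H0) → no.
That gives 4 matching atoms.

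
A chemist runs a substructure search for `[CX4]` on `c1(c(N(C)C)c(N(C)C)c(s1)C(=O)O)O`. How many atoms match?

The query [CX4] means: C with X4: aliphatic carbon with exactly 4 total connections (bonds + H).
Check the 15 heavy atoms by environment: 1× s (aromatic, X2) → no; 4× c (aromatic, X3) → no; 1× C (X3) → no; 1× O (X1) → no; 2× O (X2) → no; 2× N (X3) → no; 4× C (X4) → match.
That gives 4 matching atoms.

4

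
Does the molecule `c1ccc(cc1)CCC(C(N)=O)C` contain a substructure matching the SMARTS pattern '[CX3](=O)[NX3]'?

Yes

The pattern [CX3](=O)[NX3] describes a carbonyl carbon bonded to a trivalent nitrogen — an amide.
The molecule carries a primary amide (-C(=O)NH2), whose atoms satisfy every constraint of the query, so the pattern matches.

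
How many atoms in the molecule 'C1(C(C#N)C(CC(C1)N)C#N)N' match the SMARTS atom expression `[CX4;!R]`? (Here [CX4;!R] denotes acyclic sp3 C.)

0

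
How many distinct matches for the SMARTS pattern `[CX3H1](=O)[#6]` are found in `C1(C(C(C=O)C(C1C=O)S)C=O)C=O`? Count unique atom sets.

4

[CX3H1](=O)[#6] is the SMARTS for an aldehyde: an sp2 carbon with one H, double-bonded to O and single-bonded to carbon.
The molecule carries 4 separate instances of an aldehyde (-CHO) meeting every constraint; each maps to a distinct set of atoms, giving 4 matches.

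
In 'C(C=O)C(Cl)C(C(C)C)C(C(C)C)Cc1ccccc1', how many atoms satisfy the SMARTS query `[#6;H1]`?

11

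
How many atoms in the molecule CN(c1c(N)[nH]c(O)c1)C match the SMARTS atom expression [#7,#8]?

4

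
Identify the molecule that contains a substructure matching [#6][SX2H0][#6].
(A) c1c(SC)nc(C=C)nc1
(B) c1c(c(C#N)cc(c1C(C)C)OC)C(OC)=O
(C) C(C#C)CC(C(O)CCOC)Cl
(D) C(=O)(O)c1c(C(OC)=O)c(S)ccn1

[#6][SX2H0][#6] describes an aliphatic sulfur bridging two carbons with no H on the sulfur (a thioether).
(A) contains a methylthio ether (-SCH3), which satisfies every atom and bond constraint.
(B) has a methoxy ether (-OCH3) but the bridging atom is O, not S.
(C) has a methoxy ether (-OCH3) but the bridging atom is O, not S.
(D) has a thiol (-SH) but the sulfur has H1, not H0 bridging two carbons.
So the answer is (A).

A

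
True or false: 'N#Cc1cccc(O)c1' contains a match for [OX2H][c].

True

The pattern [OX2H][c] describes a hydroxyl oxygen attached to an aromatic carbon — a phenol.
The molecule carries a hydroxyl group (-OH), whose atoms satisfy every constraint of the query, so the pattern matches.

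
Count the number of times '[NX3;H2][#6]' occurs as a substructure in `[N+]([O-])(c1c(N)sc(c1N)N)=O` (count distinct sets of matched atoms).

3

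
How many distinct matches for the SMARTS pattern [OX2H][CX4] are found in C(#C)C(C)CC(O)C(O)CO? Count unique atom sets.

[OX2H][CX4] is the SMARTS for an aliphatic alcohol: a hydroxyl oxygen bound to an sp3 (X4) carbon.
The molecule carries 3 separate instances of a hydroxyl group (-OH) meeting every constraint; each maps to a distinct set of atoms, giving 3 matches.

3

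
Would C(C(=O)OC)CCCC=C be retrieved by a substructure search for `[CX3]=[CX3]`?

Yes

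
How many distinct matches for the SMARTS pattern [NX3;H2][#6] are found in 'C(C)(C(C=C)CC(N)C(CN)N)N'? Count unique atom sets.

[NX3;H2][#6] is the SMARTS for a primary amine: a trivalent nitrogen with two H attached to carbon.
The molecule carries 4 separate instances of a primary amino group (-NH2) meeting every constraint; each maps to a distinct set of atoms, giving 4 matches.

4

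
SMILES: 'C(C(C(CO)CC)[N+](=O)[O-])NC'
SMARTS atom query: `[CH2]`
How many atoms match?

The query [CH2] means: aliphatic carbon with exactly two hydrogens.
Check the 12 heavy atoms by environment: 3× C (H2) → match; 2× C (H1) → no; 1× N (charge +1, H0) → no; 1× O (charge -1, H0) → no; 1× O (H0) → no; 2× C (H3) → no; 1× N (H1) → no; 1× O (H1) → no.
That gives 3 matching atoms.

3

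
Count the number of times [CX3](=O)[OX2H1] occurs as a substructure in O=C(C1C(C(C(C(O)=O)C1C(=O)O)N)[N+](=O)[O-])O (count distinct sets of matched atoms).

3

[CX3](=O)[OX2H1] is the SMARTS for a carboxylic acid: an sp2 carbon double-bonded to O and single-bonded to an -OH oxygen.
The molecule carries 3 separate instances of a carboxylic acid group (-C(=O)OH) meeting every constraint; each maps to a distinct set of atoms, giving 3 matches.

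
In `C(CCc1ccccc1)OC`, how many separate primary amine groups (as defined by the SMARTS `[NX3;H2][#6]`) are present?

0

[NX3;H2][#6] is the SMARTS for a primary amine: a trivalent nitrogen with two H attached to carbon.
No fragment in the molecule satisfies every constraint, giving 0 matches.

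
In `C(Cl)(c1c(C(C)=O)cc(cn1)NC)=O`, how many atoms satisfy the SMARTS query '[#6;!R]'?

Check the 14 heavy atoms by environment: 1× n (aromatic, in 6-ring) → no; 5× c (aromatic, in 6-ring) → no; 4× C (acyclic) → match; 2× O (acyclic) → no; 1× Cl (acyclic) → no; 1× N (acyclic) → no.
That gives 4 matching atoms.

4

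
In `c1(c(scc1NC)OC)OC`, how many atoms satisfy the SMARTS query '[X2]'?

3

The query [X2] means: any atom with exactly two total connections (bonds + H).
Check the 11 heavy atoms by environment: 1× s (aromatic, X2) → match; 4× c (aromatic, X3) → no; 2× O (X2) → match; 3× C (X4) → no; 1× N (X3) → no.
Summing the matching environments: 1 + 2 = 3 matching atoms.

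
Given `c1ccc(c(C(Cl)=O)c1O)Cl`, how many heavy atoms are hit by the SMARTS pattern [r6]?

6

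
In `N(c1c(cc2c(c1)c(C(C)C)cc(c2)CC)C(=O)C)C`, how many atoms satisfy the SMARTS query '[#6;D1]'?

5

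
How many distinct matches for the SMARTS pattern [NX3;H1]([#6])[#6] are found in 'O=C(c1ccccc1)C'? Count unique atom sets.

[NX3;H1]([#6])[#6] is the SMARTS for a secondary amine: a trivalent nitrogen with one H, bonded to two carbons.
No fragment in the molecule satisfies every constraint, giving 0 matches.

0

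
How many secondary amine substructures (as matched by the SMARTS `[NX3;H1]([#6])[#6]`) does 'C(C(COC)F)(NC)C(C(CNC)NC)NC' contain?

[NX3;H1]([#6])[#6] is the SMARTS for a secondary amine: a trivalent nitrogen with one H, bonded to two carbons.
The molecule carries 4 separate instances of an N-methylamino group (-NHCH3) meeting every constraint; each maps to a distinct set of atoms, giving 4 matches.

4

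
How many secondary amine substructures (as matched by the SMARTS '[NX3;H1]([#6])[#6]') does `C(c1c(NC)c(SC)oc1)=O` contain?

[NX3;H1]([#6])[#6] is the SMARTS for a secondary amine: a trivalent nitrogen with one H, bonded to two carbons.
Exactly one fragment in the molecule meets all constraints, giving 1 match.

1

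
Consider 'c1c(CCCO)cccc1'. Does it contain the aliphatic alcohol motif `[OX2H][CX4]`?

Yes

The pattern [OX2H][CX4] describes a hydroxyl oxygen bound to an sp3 (X4) carbon — an aliphatic alcohol.
The molecule carries a hydroxyl group (-OH), whose atoms satisfy every constraint of the query, so the pattern matches.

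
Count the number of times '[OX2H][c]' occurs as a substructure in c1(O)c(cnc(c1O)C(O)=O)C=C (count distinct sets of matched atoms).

2

[OX2H][c] is the SMARTS for a phenol: a hydroxyl oxygen attached to an aromatic carbon.
The molecule carries 2 separate instances of a hydroxyl group (-OH) meeting every constraint; each maps to a distinct set of atoms, giving 2 matches.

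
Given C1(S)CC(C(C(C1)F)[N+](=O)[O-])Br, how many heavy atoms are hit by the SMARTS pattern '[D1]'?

The query [D1] means: atom with exactly one heavy-atom neighbour (degree 1).
Check the 12 heavy atoms by environment: 4× C (D3) → no; 2× C (D2) → no; 1× Br (D1) → match; 1× N (charge +1, D3) → no; 1× O (charge -1, D1) → match; 1× O (D1) → match; 1× S (D1) → match; 1× F (D1) → match.
Summing the matching environments: 1 + 1 + 1 + 1 + 1 = 5 matching atoms.

5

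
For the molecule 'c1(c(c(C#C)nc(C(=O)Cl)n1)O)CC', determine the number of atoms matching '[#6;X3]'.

5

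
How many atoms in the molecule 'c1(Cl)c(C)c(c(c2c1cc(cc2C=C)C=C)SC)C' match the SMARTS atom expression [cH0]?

8

The query [cH0] means: aromatic carbon with no attached hydrogen (substituted or ring-fusion).
Check the 19 heavy atoms by environment: 8× c (aromatic, H0) → match; 2× c (aromatic, H1) → no; 3× C (H3) → no; 2× C (H1) → no; 2× C (H2) → no; 1× Cl (H0) → no; 1× S (H0) → no.
That gives 8 matching atoms.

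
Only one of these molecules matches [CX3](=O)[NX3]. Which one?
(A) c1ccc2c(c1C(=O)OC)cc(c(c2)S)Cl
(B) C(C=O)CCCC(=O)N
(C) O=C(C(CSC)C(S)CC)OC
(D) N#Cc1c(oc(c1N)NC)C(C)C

B

[CX3](=O)[NX3] describes a carbonyl carbon bonded to a trivalent nitrogen (an amide).
(A) has a methyl-ester group (-C(=O)OCH3) but the carbonyl is bonded to O, not to an NX3 nitrogen.
(B) contains a primary amide (-C(=O)NH2), which satisfies every atom and bond constraint.
(C) has a methyl-ester group (-C(=O)OCH3) but the carbonyl is bonded to O, not to an NX3 nitrogen.
(D) has a primary amino group (-NH2) but the -NH2 is not attached to a carbonyl carbon.
So the answer is (B).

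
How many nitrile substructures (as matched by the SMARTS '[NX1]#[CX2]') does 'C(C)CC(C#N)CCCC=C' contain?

1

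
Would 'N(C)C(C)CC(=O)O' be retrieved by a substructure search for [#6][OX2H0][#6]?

The pattern [#6][OX2H0][#6] describes an aliphatic oxygen bridging two carbons with no H on the oxygen — an ether.
The closest candidate here is a carboxylic acid group (-C(=O)OH), but the -OH oxygen has H1; the =O is OX1, not OX2. No other fragment satisfies the full query, so there is no match.

No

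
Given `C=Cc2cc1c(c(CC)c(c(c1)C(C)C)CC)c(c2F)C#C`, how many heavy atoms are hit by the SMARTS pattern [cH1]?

The query [cH1] means: aromatic carbon bearing exactly one hydrogen.
Check the 22 heavy atoms by environment: 8× c (aromatic, H0) → no; 2× c (aromatic, H1) → match; 3× C (H1) → no; 3× C (H2) → no; 4× C (H3) → no; 1× F (H0) → no; 1× C (H0) → no.
That gives 2 matching atoms.

2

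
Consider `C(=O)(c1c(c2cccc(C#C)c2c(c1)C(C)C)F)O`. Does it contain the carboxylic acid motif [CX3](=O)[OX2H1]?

Yes

The pattern [CX3](=O)[OX2H1] describes an sp2 carbon double-bonded to O and single-bonded to an -OH oxygen — a carboxylic acid.
The molecule carries a carboxylic acid group (-C(=O)OH), whose atoms satisfy every constraint of the query, so the pattern matches.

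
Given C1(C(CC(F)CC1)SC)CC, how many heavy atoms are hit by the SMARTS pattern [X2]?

1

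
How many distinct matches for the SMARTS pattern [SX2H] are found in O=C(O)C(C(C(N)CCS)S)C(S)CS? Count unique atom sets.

[SX2H] is the SMARTS for a thiol: an aliphatic sulfur with two connections, one being H.
The molecule carries 4 separate instances of a thiol (-SH) meeting every constraint; each maps to a distinct set of atoms, giving 4 matches.

4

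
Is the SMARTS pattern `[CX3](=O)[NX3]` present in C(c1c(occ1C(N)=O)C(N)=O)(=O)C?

Yes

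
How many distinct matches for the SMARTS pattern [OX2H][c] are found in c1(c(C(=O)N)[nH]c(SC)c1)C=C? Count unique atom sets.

0

[OX2H][c] is the SMARTS for a phenol: a hydroxyl oxygen attached to an aromatic carbon.
No fragment in the molecule satisfies every constraint, giving 0 matches.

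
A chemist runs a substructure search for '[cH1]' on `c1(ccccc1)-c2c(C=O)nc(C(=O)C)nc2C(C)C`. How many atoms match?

5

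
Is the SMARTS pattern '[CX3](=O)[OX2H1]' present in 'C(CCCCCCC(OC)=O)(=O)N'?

No

The pattern [CX3](=O)[OX2H1] describes an sp2 carbon double-bonded to O and single-bonded to an -OH oxygen — a carboxylic acid.
The closest candidate here is a primary amide (-C(=O)NH2), but the carbonyl is bonded to N, not to an -OH oxygen. No other fragment satisfies the full query, so there is no match.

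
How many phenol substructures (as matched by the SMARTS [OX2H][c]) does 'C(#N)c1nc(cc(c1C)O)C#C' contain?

1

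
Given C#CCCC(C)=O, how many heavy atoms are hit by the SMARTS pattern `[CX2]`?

2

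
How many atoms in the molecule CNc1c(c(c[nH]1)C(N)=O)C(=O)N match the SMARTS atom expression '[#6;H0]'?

5

The query [#6;H0] means: any carbon with no attached hydrogen.
Check the 13 heavy atoms by environment: 1× n (aromatic, H1) → no; 3× c (aromatic, H0) → match; 1× c (aromatic, H1) → no; 1× N (H1) → no; 1× C (H3) → no; 2× C (H0) → match; 2× O (H0) → no; 2× N (H2) → no.
Summing the matching environments: 3 + 2 = 5 matching atoms.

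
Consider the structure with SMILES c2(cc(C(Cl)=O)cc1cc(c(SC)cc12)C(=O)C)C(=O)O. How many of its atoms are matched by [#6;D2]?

The query [#6;D2] means: any carbon bonded to exactly two heavy atoms.
Check the 21 heavy atoms by environment: 6× c (aromatic, D3) → no; 4× c (aromatic, D2) → match; 3× C (D3) → no; 4× O (D1) → no; 1× S (D2) → no; 2× C (D1) → no; 1× Cl (D1) → no.
That gives 4 matching atoms.

4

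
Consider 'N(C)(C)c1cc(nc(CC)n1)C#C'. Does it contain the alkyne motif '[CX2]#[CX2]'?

The pattern [CX2]#[CX2] describes a carbon-carbon triple bond — an alkyne.
The molecule carries an ethynyl group (-C#CH), whose atoms satisfy every constraint of the query, so the pattern matches.

Yes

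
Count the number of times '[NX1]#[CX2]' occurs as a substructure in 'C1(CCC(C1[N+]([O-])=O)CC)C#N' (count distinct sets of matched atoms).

[NX1]#[CX2] is the SMARTS for a nitrile: a nitrogen triple-bonded to a two-connected carbon.
Exactly one fragment in the molecule meets all constraints, giving 1 match.

1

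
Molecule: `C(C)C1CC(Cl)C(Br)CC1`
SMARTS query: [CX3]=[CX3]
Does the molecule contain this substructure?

No

The pattern [CX3]=[CX3] describes a non-aromatic C=C double bond between two sp2 carbons — an alkene.
The closest candidate here is an ethyl group (-CH2CH3), but its C-C bond is a single bond between CX4 carbons, not CX3=CX3. No other fragment satisfies the full query, so there is no match.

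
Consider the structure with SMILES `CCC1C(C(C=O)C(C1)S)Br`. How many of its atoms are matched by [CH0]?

0

The query [CH0] means: aliphatic carbon with no attached hydrogen.
Check the 11 heavy atoms by environment: 5× C (H1) → no; 2× C (H2) → no; 1× Br (H0) → no; 1× O (H0) → no; 1× S (H1) → no; 1× C (H3) → no.
No environment satisfies the query, so 0 matching atoms.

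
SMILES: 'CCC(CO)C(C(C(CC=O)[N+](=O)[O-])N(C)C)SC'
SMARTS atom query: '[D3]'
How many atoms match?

The query [D3] means: atom with exactly three heavy-atom neighbours.
Check the 19 heavy atoms by environment: 4× C (D2) → no; 4× C (D3) → match; 4× C (D1) → no; 1× S (D2) → no; 1× N (charge +1, D3) → match; 1× O (charge -1, D1) → no; 3× O (D1) → no; 1× N (D3) → match.
Summing the matching environments: 4 + 1 + 1 = 6 matching atoms.

6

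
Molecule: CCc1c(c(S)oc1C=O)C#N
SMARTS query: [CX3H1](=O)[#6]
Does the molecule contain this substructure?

The pattern [CX3H1](=O)[#6] describes an sp2 carbon with one H, double-bonded to O and single-bonded to carbon — an aldehyde.
The molecule carries an aldehyde (-CHO), whose atoms satisfy every constraint of the query, so the pattern matches.

Yes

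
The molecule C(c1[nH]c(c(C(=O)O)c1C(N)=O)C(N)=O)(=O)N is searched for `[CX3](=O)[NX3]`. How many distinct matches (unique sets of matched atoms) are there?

[CX3](=O)[NX3] is the SMARTS for an amide: a carbonyl carbon bonded to a trivalent nitrogen.
The molecule carries 3 separate instances of a primary amide (-C(=O)NH2) meeting every constraint; each maps to a distinct set of atoms, giving 3 matches.

3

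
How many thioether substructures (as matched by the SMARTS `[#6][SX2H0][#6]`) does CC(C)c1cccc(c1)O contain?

0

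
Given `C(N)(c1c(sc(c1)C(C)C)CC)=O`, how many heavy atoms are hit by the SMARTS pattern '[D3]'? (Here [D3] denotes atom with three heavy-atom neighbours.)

5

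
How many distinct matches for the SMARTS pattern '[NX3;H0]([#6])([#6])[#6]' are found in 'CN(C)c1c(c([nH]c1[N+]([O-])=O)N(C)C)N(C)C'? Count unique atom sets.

[NX3;H0]([#6])([#6])[#6] is the SMARTS for a tertiary amine: a trivalent nitrogen with no H, bonded to three carbons.
The molecule carries 3 separate instances of a dimethylamino group (-N(CH3)2) meeting every constraint; each maps to a distinct set of atoms, giving 3 matches.

3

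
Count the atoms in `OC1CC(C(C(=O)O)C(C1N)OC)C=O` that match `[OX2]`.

The query [OX2] means: aliphatic oxygen with two total connections — ether, hydroxyl, or ester single-bond O.
Check the 15 heavy atoms by environment: 7× C (X4) → no; 2× C (X3) → no; 2× O (X1) → no; 3× O (X2) → match; 1× N (X3) → no.
That gives 3 matching atoms.

3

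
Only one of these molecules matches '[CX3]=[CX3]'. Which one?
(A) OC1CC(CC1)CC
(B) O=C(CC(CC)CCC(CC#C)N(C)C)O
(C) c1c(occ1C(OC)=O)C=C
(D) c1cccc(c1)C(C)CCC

[CX3]=[CX3] describes a non-aromatic C=C double bond between two sp2 carbons (an alkene).
(A) has an ethyl group (-CH2CH3) but its C-C bond is a single bond between CX4 carbons, not CX3=CX3.
(B) has an ethynyl group (-C#CH) but the C-C bond is a triple bond, not a double bond.
(C) contains a vinyl group (-CH=CH2), which satisfies every atom and bond constraint.
(D) has an ethyl group (-CH2CH3) but its C-C bond is a single bond between CX4 carbons, not CX3=CX3.
So the answer is (C).

C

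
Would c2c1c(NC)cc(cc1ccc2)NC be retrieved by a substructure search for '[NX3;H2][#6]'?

The pattern [NX3;H2][#6] describes a trivalent nitrogen with two H attached to carbon — a primary amine.
The closest candidate here is an N-methylamino group (-NHCH3), but the nitrogen bears two carbons and only one H (H1), not H2. No other fragment satisfies the full query, so there is no match.

No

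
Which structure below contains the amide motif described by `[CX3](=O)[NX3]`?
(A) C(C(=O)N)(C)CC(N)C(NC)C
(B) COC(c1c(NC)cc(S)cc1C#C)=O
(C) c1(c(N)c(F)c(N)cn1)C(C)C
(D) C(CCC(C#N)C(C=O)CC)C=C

[CX3](=O)[NX3] describes a carbonyl carbon bonded to a trivalent nitrogen (an amide).
(A) contains a primary amide (-C(=O)NH2), which satisfies every atom and bond constraint.
(B) has a methyl-ester group (-C(=O)OCH3) but the carbonyl is bonded to O, not to an NX3 nitrogen.
(C) has a primary amino group (-NH2) but the -NH2 is not attached to a carbonyl carbon.
(D) has a nitrile (-C#N) but the nitrile N is NX1 (triple-bonded), not NX3.
So the answer is (A).

A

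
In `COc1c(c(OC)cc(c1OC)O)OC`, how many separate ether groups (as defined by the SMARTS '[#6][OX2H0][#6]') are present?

4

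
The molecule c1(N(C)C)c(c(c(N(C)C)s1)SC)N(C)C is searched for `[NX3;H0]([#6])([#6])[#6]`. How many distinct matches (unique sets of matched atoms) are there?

3

[NX3;H0]([#6])([#6])[#6] is the SMARTS for a tertiary amine: a trivalent nitrogen with no H, bonded to three carbons.
The molecule carries 3 separate instances of a dimethylamino group (-N(CH3)2) meeting every constraint; each maps to a distinct set of atoms, giving 3 matches.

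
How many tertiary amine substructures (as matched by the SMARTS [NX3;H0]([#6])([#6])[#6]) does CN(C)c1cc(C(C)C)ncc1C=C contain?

1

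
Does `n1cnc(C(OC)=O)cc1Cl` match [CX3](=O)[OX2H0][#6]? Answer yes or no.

Yes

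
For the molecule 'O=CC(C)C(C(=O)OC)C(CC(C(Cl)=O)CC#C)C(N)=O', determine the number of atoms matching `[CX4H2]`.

2

Check the 21 heavy atoms by environment: 2× C (H3, X4) → no; 4× C (H1, X4) → no; 2× C (H2, X4) → match; 3× C (H0, X3) → no; 4× O (H0, X1) → no; 1× O (H0, X2) → no; 1× N (H2, X3) → no; 1× C (H0, X2) → no; 1× C (H1, X2) → no; 1× Cl (H0, X1) → no; 1× C (H1, X3) → no.
That gives 2 matching atoms.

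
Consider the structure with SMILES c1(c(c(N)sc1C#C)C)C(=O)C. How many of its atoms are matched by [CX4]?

2

The query [CX4] means: C with X4: aliphatic carbon with exactly 4 total connections (bonds + H).
Check the 12 heavy atoms by environment: 1× s (aromatic, X2) → no; 4× c (aromatic, X3) → no; 2× C (X4) → match; 2× C (X2) → no; 1× C (X3) → no; 1× O (X1) → no; 1× N (X3) → no.
That gives 2 matching atoms.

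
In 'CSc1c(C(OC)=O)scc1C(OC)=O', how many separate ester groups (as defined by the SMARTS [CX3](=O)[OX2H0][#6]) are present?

2

[CX3](=O)[OX2H0][#6] is the SMARTS for an ester: a carbonyl carbon bonded to an oxygen that is itself bonded to carbon (no H on that O).
The molecule carries 2 separate instances of a methyl-ester group (-C(=O)OCH3) meeting every constraint; each maps to a distinct set of atoms, giving 2 matches.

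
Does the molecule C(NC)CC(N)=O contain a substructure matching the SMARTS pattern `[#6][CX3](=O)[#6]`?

No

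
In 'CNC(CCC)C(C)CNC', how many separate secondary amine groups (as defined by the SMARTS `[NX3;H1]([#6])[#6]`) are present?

2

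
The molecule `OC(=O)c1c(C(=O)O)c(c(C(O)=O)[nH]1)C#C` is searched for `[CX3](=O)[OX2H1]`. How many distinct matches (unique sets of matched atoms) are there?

[CX3](=O)[OX2H1] is the SMARTS for a carboxylic acid: an sp2 carbon double-bonded to O and single-bonded to an -OH oxygen.
The molecule carries 3 separate instances of a carboxylic acid group (-C(=O)OH) meeting every constraint; each maps to a distinct set of atoms, giving 3 matches.

3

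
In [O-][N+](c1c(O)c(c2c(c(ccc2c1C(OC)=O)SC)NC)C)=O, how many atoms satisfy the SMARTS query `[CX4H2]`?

0

Check the 23 heavy atoms by environment: 8× c (aromatic, H0, X3) → no; 2× c (aromatic, H1, X3) → no; 4× C (H3, X4) → no; 1× S (H0, X2) → no; 1× N (H1, X3) → no; 1× N (charge +1, H0, X3) → no; 1× O (charge -1, H0, X1) → no; 2× O (H0, X1) → no; 1× C (H0, X3) → no; 1× O (H0, X2) → no; 1× O (H1, X2) → no.
No environment satisfies the query, so 0 matching atoms.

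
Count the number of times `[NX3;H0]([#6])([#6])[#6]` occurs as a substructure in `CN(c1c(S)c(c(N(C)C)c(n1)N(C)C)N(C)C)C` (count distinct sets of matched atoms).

4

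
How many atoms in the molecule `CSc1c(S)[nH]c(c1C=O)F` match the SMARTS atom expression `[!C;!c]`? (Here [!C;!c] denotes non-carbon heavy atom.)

The query [!C;!c] means: neither aliphatic nor aromatic carbon — same as [!#6].
Check the 11 heavy atoms by environment: 1× n (aromatic) → match; 4× c (aromatic) → no; 1× F → match; 2× S → match; 2× C → no; 1× O → match.
Summing the matching environments: 1 + 1 + 2 + 1 = 5 matching atoms.

5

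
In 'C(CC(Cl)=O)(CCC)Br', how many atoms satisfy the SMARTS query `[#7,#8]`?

The query [#7,#8] means: nitrogen or oxygen (comma = OR).
Check the 9 heavy atoms by environment: 6× C → no; 1× Br → no; 1× O → match; 1× Cl → no.
That gives 1 matching atom.

1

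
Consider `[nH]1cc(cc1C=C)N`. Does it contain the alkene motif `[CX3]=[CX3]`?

Yes

The pattern [CX3]=[CX3] describes a non-aromatic C=C double bond between two sp2 carbons — an alkene.
The molecule carries a vinyl group (-CH=CH2), whose atoms satisfy every constraint of the query, so the pattern matches.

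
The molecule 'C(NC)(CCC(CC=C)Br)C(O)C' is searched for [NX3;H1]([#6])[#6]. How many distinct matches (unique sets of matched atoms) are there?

[NX3;H1]([#6])[#6] is the SMARTS for a secondary amine: a trivalent nitrogen with one H, bonded to two carbons.
Exactly one fragment in the molecule meets all constraints, giving 1 match.

1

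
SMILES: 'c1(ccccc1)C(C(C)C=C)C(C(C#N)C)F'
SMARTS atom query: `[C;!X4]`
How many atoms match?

3

The query [C;!X4] means: aliphatic carbon that does not have four total connections.
Check the 17 heavy atoms by environment: 6× C (X4) → no; 6× c (aromatic, X3) → no; 1× F (X1) → no; 2× C (X3) → match; 1× C (X2) → match; 1× N (X1) → no.
Summing the matching environments: 2 + 1 = 3 matching atoms.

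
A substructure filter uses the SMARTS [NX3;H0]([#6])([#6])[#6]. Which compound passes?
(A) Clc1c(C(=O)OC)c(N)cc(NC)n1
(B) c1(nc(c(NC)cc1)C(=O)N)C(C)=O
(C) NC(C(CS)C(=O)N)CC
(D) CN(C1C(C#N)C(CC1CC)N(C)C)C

D

[NX3;H0]([#6])([#6])[#6] describes a trivalent nitrogen with no H, bonded to three carbons (a tertiary amine).
(A) has a primary amino group (-NH2) but the nitrogen has H2, not H0 with three carbons.
(B) has a primary amide (-C(=O)NH2) but the amide nitrogen has H2 and only one carbon neighbour.
(C) has a primary amide (-C(=O)NH2) but the amide nitrogen has H2 and only one carbon neighbour.
(D) contains a dimethylamino group (-N(CH3)2), which satisfies every atom and bond constraint.
So the answer is (D).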